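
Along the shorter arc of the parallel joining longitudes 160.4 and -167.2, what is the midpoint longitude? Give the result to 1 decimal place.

+176.6°

Signed shortest Δλ from +160.4° to -167.2° is +32.4°.
Midpoint longitude = +160.4° + (+32.4°)/2 = +160.4° + 16.2° = +176.6°.
(The naïve average (+160.4 + -167.2)/2 = -3.4° is on the wrong side of the globe.)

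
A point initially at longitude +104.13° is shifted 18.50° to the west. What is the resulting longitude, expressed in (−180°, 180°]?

+85.63°

Start at +104.13°; shift −18.50° → +85.63°.
+85.63° already lies in (−180°, 180°].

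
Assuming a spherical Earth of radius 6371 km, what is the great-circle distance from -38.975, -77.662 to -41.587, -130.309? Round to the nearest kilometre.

4406 km

Δλ = -130.309 − -77.662 = -52.647°.
Δφ = -41.587 − -38.975 = -2.612°.
a = sin²(Δφ/2) + cos φ₁ · cos φ₂ · sin²(Δλ/2) = 0.114859.
c = 2·atan2(√a, √(1−a)) = 0.69151 rad → d = 6371·c ≈ 4405.62 km.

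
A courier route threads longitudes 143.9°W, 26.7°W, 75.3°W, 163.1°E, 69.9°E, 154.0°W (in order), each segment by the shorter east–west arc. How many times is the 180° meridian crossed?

2

Leg 1: -143.9° → -26.7°, shortest Δλ = 117.2° (east) — does not cross 180°.
Leg 2: -26.7° → -75.3°, shortest Δλ = -48.6° (west) — does not cross 180°.
Leg 3: -75.3° → +163.1°, shortest Δλ = -121.6° (west) — crosses 180°.
Leg 4: +163.1° → +69.9°, shortest Δλ = -93.2° (west) — does not cross 180°.
Leg 5: +69.9° → -154.0°, shortest Δλ = 136.1° (east) — crosses 180°.
Total crossings: 2.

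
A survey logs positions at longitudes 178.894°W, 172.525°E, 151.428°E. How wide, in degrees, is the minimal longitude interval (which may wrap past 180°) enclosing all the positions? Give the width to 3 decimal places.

Sort the longitudes: -178.894°, +151.428°, +172.525°.
Eastward gaps between consecutive values (wrapping around): 330.322°, 21.097°, 8.581°.
Largest gap = 330.322° ⇒ minimal covering band is its complement: 360° − 330.322° = 29.678°.
Band runs from +151.428° eastward to -178.894°, crossing the antimeridian.

29.678°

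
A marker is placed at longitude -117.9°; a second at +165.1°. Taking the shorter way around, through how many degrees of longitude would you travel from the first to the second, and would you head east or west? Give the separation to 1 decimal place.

77.0° west

Raw difference: 165.1 − -117.9 = 283.0°.
Normalise into (−180°, 180°]: 283.0° − 360° = -77.0°.
Negative ⇒ the second point lies to the west; separation 77.0°.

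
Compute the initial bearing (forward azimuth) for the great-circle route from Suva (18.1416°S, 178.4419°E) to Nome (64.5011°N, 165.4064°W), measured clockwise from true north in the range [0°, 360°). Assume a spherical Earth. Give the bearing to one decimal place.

Δλ = -165.4064 − 178.4419 = -343.8483°; wrapped into (−180°, 180°]: 16.1517°.
θ = atan2( sin Δλ · cos φ₂ , cos φ₁ · sin φ₂ − sin φ₁ · cos φ₂ · cos Δλ )
  = atan2(0.11976, 0.98648) = 6.922° → normalised to [0°, 360°): 6.922°.

6.9°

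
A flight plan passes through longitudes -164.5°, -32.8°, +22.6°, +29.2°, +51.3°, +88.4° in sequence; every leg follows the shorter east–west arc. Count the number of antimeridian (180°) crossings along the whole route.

Leg 1: -164.5° → -32.8°, shortest Δλ = 131.7° (east) — does not cross 180°.
Leg 2: -32.8° → +22.6°, shortest Δλ = 55.4° (east) — does not cross 180°.
Leg 3: +22.6° → +29.2°, shortest Δλ = 6.6° (east) — does not cross 180°.
Leg 4: +29.2° → +51.3°, shortest Δλ = 22.1° (east) — does not cross 180°.
Leg 5: +51.3° → +88.4°, shortest Δλ = 37.1° (east) — does not cross 180°.
Total crossings: 0.

0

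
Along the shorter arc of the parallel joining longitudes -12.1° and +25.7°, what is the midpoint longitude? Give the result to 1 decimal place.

+6.8°

Signed shortest Δλ from -12.1° to +25.7° is +37.8°.
Midpoint longitude = -12.1° + (+37.8°)/2 = -12.1° + 18.9° = +6.8°.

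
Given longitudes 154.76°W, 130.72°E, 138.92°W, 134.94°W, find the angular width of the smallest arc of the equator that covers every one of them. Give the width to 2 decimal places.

94.34°

Sort the longitudes: -154.76°, -138.92°, -134.94°, +130.72°.
Eastward gaps between consecutive values (wrapping around): 15.84°, 3.98°, 265.66°, 74.52°.
Largest gap = 265.66° ⇒ minimal covering band is its complement: 360° − 265.66° = 94.34°.
Band runs from +130.72° eastward to -134.94°, crossing the antimeridian.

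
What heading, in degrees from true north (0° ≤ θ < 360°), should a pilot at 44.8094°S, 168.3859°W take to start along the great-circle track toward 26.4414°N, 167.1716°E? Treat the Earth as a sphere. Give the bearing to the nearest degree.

Δλ = 167.1716 − -168.3859 = 335.5575°; wrapped into (−180°, 180°]: -24.4425°.
θ = atan2( sin Δλ · cos φ₂ , cos φ₁ · sin φ₂ − sin φ₁ · cos φ₂ · cos Δλ )
  = atan2(-0.37049, 0.89038) = -22.593° → normalised to [0°, 360°): 337.407°.

337°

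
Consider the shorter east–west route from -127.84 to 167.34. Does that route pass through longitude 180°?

Yes

Naïve |167.34 − -127.84| = 295.18° > 180°, so the shorter arc goes the other way round — across 180°.
Signed shortest Δλ = ((167.34 − -127.84 + 180) mod 360) − 180 = -64.82°.
Going west by 64.82° from -127.84° passes through 180° before reaching +167.34°.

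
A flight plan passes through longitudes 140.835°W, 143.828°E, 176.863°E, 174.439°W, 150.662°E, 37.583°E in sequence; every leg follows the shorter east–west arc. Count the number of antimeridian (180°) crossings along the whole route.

Leg 1: -140.835° → +143.828°, shortest Δλ = -75.337° (west) — crosses 180°.
Leg 2: +143.828° → +176.863°, shortest Δλ = 33.035° (east) — does not cross 180°.
Leg 3: +176.863° → -174.439°, shortest Δλ = 8.698° (east) — crosses 180°.
Leg 4: -174.439° → +150.662°, shortest Δλ = -34.899° (west) — crosses 180°.
Leg 5: +150.662° → +37.583°, shortest Δλ = -113.079° (west) — does not cross 180°.
Total crossings: 3.

3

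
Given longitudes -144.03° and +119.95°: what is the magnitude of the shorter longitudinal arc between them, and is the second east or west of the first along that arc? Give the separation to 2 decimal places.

96.02° west

Raw difference: 119.95 − -144.03 = 263.98°.
Normalise into (−180°, 180°]: 263.98° − 360° = -96.02°.
Negative ⇒ the second point lies to the west; separation 96.02°.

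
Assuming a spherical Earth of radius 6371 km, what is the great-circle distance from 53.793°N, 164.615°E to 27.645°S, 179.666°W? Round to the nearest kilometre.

9181 km

Δλ = -179.666 − 164.615 = -344.281°; wrapped into (−180°, 180°]: 15.719°.
Δφ = -27.645 − 53.793 = -81.438°.
a = sin²(Δφ/2) + cos φ₁ · cos φ₂ · sin²(Δλ/2) = 0.435345.
c = 2·atan2(√a, √(1−a)) = 1.44112 rad → d = 6371·c ≈ 9181.39 km.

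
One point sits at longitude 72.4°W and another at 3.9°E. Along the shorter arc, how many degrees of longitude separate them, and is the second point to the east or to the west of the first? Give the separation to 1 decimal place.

Raw difference: 3.9 − -72.4 = 76.3°.
Normalise into (−180°, 180°]: 76.3° stays 76.3°.
Positive ⇒ the second point lies to the east; separation 76.3°.

76.3° east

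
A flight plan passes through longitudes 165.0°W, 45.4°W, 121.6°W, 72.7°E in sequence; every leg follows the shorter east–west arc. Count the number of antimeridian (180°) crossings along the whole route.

Leg 1: -165.0° → -45.4°, shortest Δλ = 119.6° (east) — does not cross 180°.
Leg 2: -45.4° → -121.6°, shortest Δλ = -76.2° (west) — does not cross 180°.
Leg 3: -121.6° → +72.7°, shortest Δλ = -165.7° (west) — crosses 180°.
Total crossings: 1.

1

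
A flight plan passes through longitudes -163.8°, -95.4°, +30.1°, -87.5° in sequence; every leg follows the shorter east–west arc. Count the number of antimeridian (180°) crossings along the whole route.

Leg 1: -163.8° → -95.4°, shortest Δλ = 68.4° (east) — does not cross 180°.
Leg 2: -95.4° → +30.1°, shortest Δλ = 125.5° (east) — does not cross 180°.
Leg 3: +30.1° → -87.5°, shortest Δλ = -117.6° (west) — does not cross 180°.
Total crossings: 0.

0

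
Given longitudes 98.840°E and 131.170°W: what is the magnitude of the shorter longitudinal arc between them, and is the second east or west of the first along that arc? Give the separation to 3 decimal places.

Raw difference: -131.170 − 98.840 = -230.01°.
Normalise into (−180°, 180°]: -230.01° + 360° = 129.99°.
Positive ⇒ the second point lies to the east; separation 129.990°.

129.990° east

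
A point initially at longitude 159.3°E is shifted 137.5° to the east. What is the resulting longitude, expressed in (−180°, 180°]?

Start at +159.3°; shift +137.5° → +296.8°.
+296.8° lies outside (−180°, 180°]; subtract 360° → -63.2°.

63.2°W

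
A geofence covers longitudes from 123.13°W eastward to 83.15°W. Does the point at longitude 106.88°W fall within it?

Yes

Band width going east from -123.13° to -83.15°: ((-83.15 − -123.13) mod 360) = 39.98°.
Offset of -106.88° east of the west edge: ((-106.88 − -123.13) mod 360) = 16.25°.
16.25° ≤ 39.98° ⇒ inside.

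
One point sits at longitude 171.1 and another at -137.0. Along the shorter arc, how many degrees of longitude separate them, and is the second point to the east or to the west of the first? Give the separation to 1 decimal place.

51.9° east

Raw difference: -137.0 − 171.1 = -308.1°.
Normalise into (−180°, 180°]: -308.1° + 360° = 51.9°.
Positive ⇒ the second point lies to the east; separation 51.9°.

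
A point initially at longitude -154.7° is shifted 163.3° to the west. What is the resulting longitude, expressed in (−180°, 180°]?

+42.0°

Start at -154.7°; shift −163.3° → -318.0°.
-318.0° lies outside (−180°, 180°]; add 360° → +42.0°.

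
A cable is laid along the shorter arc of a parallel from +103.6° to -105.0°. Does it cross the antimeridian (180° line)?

Yes

Naïve |-105.0 − 103.6| = 208.6° > 180°, so the shorter arc goes the other way round — across 180°.
Signed shortest Δλ = ((-105.0 − 103.6 + 180) mod 360) − 180 = 151.4°.
Going east by 151.4° from +103.6° passes through 180° before reaching -105.0°.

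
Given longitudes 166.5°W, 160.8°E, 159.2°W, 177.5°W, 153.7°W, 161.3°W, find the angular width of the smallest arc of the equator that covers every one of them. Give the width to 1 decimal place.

45.5°

Sort the longitudes: -177.5°, -166.5°, -161.3°, -159.2°, -153.7°, +160.8°.
Eastward gaps between consecutive values (wrapping around): 11.0°, 5.2°, 2.1°, 5.5°, 314.5°, 21.7°.
Largest gap = 314.5° ⇒ minimal covering band is its complement: 360° − 314.5° = 45.5°.
Band runs from +160.8° eastward to -153.7°, crossing the antimeridian.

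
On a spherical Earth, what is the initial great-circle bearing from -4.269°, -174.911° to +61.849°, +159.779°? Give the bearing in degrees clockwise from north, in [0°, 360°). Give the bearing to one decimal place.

347.5°

Δλ = 159.779 − -174.911 = 334.690°; wrapped into (−180°, 180°]: -25.310°.
θ = atan2( sin Δλ · cos φ₂ , cos φ₁ · sin φ₂ − sin φ₁ · cos φ₂ · cos Δλ )
  = atan2(-0.20170, 0.91101) = -12.484° → normalised to [0°, 360°): 347.516°.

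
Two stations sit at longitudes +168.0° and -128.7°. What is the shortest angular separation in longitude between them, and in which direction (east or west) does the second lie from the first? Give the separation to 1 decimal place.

63.3° east

Raw difference: -128.7 − 168.0 = -296.7°.
Normalise into (−180°, 180°]: -296.7° + 360° = 63.3°.
Positive ⇒ the second point lies to the east; separation 63.3°.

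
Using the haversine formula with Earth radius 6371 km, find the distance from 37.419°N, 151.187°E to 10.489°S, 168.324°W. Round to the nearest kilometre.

Δλ = -168.324 − 151.187 = -319.511°; wrapped into (−180°, 180°]: 40.489°.
Δφ = -10.489 − 37.419 = -47.908°.
a = sin²(Δφ/2) + cos φ₁ · cos φ₂ · sin²(Δλ/2) = 0.258344.
c = 2·atan2(√a, √(1−a)) = 1.06636 rad → d = 6371·c ≈ 6793.80 km.

6794 km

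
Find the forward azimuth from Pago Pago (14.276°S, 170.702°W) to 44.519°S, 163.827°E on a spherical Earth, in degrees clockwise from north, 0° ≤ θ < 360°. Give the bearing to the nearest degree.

Δλ = 163.827 − -170.702 = 334.529°; wrapped into (−180°, 180°]: -25.471°.
θ = atan2( sin Δλ · cos φ₂ , cos φ₁ · sin φ₂ − sin φ₁ · cos φ₂ · cos Δλ )
  = atan2(-0.30664, -0.52076) = -149.509° → normalised to [0°, 360°): 210.491°.

210°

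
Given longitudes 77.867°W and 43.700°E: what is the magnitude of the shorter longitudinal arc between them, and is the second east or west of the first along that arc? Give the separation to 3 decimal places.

121.567° east

Raw difference: 43.700 − -77.867 = 121.567°.
Normalise into (−180°, 180°]: 121.567° stays 121.567°.
Positive ⇒ the second point lies to the east; separation 121.567°.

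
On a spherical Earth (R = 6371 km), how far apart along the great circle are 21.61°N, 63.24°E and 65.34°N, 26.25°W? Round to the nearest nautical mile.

4217 nmi

Δλ = -26.25 − 63.24 = -89.49°.
Δφ = 65.34 − 21.61 = 43.73°.
a = sin²(Δφ/2) + cos φ₁ · cos φ₂ · sin²(Δλ/2) = 0.330924.
c = 2·atan2(√a, √(1−a)) = 1.22584 rad → d = 6371·c ≈ 7809.85 km ≈ 4216.98 nmi.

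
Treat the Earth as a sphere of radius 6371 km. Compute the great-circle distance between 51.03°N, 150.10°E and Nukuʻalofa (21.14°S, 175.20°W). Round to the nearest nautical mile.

4704 nmi

Δλ = -175.20 − 150.10 = -325.30°; wrapped into (−180°, 180°]: 34.70°.
Δφ = -21.14 − 51.03 = -72.17°.
a = sin²(Δφ/2) + cos φ₁ · cos φ₂ · sin²(Δλ/2) = 0.399067.
c = 2·atan2(√a, √(1−a)) = 1.36753 rad → d = 6371·c ≈ 8712.56 km ≈ 4704.41 nmi.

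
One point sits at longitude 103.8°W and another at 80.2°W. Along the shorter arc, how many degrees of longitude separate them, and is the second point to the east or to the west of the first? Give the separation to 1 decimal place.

23.6° east

Raw difference: -80.2 − -103.8 = 23.6°.
Normalise into (−180°, 180°]: 23.6° stays 23.6°.
Positive ⇒ the second point lies to the east; separation 23.6°.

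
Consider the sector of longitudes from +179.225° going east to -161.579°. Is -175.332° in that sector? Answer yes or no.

Band width going east from +179.225° to -161.579°: ((-161.579 − 179.225) mod 360) = 19.196°.
Offset of -175.332° east of the west edge: ((-175.332 − 179.225) mod 360) = 5.443°.
5.443° ≤ 19.196° ⇒ inside.

Yes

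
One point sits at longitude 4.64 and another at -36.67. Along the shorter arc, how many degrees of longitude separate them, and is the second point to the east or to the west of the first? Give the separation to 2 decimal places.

41.31° west

Raw difference: -36.67 − 4.64 = -41.31°.
Normalise into (−180°, 180°]: -41.31° stays -41.31°.
Negative ⇒ the second point lies to the west; separation 41.31°.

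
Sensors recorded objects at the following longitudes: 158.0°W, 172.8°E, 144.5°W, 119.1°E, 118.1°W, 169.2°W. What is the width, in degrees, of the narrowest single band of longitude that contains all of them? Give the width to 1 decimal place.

122.8°

Sort the longitudes: -169.2°, -158.0°, -144.5°, -118.1°, +119.1°, +172.8°.
Eastward gaps between consecutive values (wrapping around): 11.2°, 13.5°, 26.4°, 237.2°, 53.7°, 18.0°.
Largest gap = 237.2° ⇒ minimal covering band is its complement: 360° − 237.2° = 122.8°.
Band runs from +119.1° eastward to -118.1°, crossing the antimeridian.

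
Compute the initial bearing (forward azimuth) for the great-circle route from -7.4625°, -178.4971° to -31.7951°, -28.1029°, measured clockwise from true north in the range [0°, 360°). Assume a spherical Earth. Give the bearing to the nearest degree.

Δλ = -28.1029 − -178.4971 = 150.3942°.
θ = atan2( sin Δλ · cos φ₂ , cos φ₁ · sin φ₂ − sin φ₁ · cos φ₂ · cos Δλ )
  = atan2(0.41989, -0.61840) = 145.823° → normalised to [0°, 360°): 145.823°.

146°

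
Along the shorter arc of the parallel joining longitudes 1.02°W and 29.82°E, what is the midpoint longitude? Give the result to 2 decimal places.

Signed shortest Δλ from -1.02° to +29.82° is +30.84°.
Midpoint longitude = -1.02° + (+30.84°)/2 = -1.02° + 15.42° = +14.40°.

14.40°E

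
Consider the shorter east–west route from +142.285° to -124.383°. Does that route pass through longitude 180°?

Naïve |-124.383 − 142.285| = 266.668° > 180°, so the shorter arc goes the other way round — across 180°.
Signed shortest Δλ = ((-124.383 − 142.285 + 180) mod 360) − 180 = 93.332°.
Going east by 93.332° from +142.285° passes through 180° before reaching -124.383°.

Yes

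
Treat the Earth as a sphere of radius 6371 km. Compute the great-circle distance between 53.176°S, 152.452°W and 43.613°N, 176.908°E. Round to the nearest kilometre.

Δλ = 176.908 − -152.452 = 329.360°; wrapped into (−180°, 180°]: -30.640°.
Δφ = 43.613 − -53.176 = 96.789°.
a = sin²(Δφ/2) + cos φ₁ · cos φ₂ · sin²(Δλ/2) = 0.589399.
c = 2·atan2(√a, √(1−a)) = 1.75056 rad → d = 6371·c ≈ 11152.82 km.

11153 km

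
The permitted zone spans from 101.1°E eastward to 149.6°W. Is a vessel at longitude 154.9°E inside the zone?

Yes

Band width going east from +101.1° to -149.6°: ((-149.6 − 101.1) mod 360) = 109.3°.
Offset of +154.9° east of the west edge: ((154.9 − 101.1) mod 360) = 53.8°.
53.8° ≤ 109.3° ⇒ inside.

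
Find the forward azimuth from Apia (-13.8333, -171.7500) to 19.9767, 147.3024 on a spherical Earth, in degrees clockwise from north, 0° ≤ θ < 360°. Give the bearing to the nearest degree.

Δλ = 147.3024 − -171.7500 = 319.0524°; wrapped into (−180°, 180°]: -40.9476°.
θ = atan2( sin Δλ · cos φ₂ , cos φ₁ · sin φ₂ − sin φ₁ · cos φ₂ · cos Δλ )
  = atan2(-0.61594, 0.50146) = -50.850° → normalised to [0°, 360°): 309.150°.

309°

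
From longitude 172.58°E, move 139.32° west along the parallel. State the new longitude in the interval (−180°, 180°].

Start at +172.58°; shift −139.32° → +33.26°.
+33.26° already lies in (−180°, 180°].

33.26°E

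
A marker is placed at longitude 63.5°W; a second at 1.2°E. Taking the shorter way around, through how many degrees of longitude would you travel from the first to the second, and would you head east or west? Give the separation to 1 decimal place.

64.7° east

Raw difference: 1.2 − -63.5 = 64.7°.
Normalise into (−180°, 180°]: 64.7° stays 64.7°.
Positive ⇒ the second point lies to the east; separation 64.7°.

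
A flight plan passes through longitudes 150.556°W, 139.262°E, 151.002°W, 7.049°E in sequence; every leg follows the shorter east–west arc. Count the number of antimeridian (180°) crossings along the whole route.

Leg 1: -150.556° → +139.262°, shortest Δλ = -70.182° (west) — crosses 180°.
Leg 2: +139.262° → -151.002°, shortest Δλ = 69.736° (east) — crosses 180°.
Leg 3: -151.002° → +7.049°, shortest Δλ = 158.051° (east) — does not cross 180°.
Total crossings: 2.

2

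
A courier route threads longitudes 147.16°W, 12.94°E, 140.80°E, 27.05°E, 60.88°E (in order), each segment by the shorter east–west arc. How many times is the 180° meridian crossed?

0

Leg 1: -147.16° → +12.94°, shortest Δλ = 160.1° (east) — does not cross 180°.
Leg 2: +12.94° → +140.80°, shortest Δλ = 127.86° (east) — does not cross 180°.
Leg 3: +140.80° → +27.05°, shortest Δλ = -113.75° (west) — does not cross 180°.
Leg 4: +27.05° → +60.88°, shortest Δλ = 33.83° (east) — does not cross 180°.
Total crossings: 0.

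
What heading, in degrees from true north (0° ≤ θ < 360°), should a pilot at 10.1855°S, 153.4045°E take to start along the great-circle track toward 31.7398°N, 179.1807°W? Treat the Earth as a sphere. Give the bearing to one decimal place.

31.0°

Δλ = -179.1807 − 153.4045 = -332.5852°; wrapped into (−180°, 180°]: 27.4148°.
θ = atan2( sin Δλ · cos φ₂ , cos φ₁ · sin φ₂ − sin φ₁ · cos φ₂ · cos Δλ )
  = atan2(0.39157, 0.65127) = 31.016° → normalised to [0°, 360°): 31.016°.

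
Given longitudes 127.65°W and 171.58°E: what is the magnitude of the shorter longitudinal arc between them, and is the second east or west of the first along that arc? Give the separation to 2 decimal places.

Raw difference: 171.58 − -127.65 = 299.23°.
Normalise into (−180°, 180°]: 299.23° − 360° = -60.77°.
Negative ⇒ the second point lies to the west; separation 60.77°.

60.77° west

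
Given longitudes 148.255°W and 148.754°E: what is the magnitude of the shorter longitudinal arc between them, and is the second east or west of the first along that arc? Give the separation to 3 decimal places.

Raw difference: 148.754 − -148.255 = 297.009°.
Normalise into (−180°, 180°]: 297.009° − 360° = -62.991°.
Negative ⇒ the second point lies to the west; separation 62.991°.

62.991° west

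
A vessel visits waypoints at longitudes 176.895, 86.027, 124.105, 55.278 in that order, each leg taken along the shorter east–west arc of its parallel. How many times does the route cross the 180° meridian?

0

Leg 1: +176.895° → +86.027°, shortest Δλ = -90.868° (west) — does not cross 180°.
Leg 2: +86.027° → +124.105°, shortest Δλ = 38.078° (east) — does not cross 180°.
Leg 3: +124.105° → +55.278°, shortest Δλ = -68.827° (west) — does not cross 180°.
Total crossings: 0.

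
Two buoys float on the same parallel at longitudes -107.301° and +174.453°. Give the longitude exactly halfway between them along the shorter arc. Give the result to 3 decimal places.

Signed shortest Δλ from -107.301° to +174.453° is -78.246°.
Midpoint longitude = -107.301° + (-78.246°)/2 = -107.301° − 39.123° = -146.424°.
(The naïve average (-107.301 + +174.453)/2 = 33.576° is on the wrong side of the globe.)

-146.424°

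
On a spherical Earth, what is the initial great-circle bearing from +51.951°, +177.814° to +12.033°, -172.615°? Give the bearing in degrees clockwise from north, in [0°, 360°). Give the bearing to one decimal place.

165.5°

Δλ = -172.615 − 177.814 = -350.429°; wrapped into (−180°, 180°]: 9.571°.
θ = atan2( sin Δλ · cos φ₂ , cos φ₁ · sin φ₂ − sin φ₁ · cos φ₂ · cos Δλ )
  = atan2(0.16262, -0.63097) = 165.548° → normalised to [0°, 360°): 165.548°.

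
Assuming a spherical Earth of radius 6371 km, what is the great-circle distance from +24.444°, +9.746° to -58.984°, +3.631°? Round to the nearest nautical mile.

Δλ = 3.631 − 9.746 = -6.115°.
Δφ = -58.984 − 24.444 = -83.428°.
a = sin²(Δφ/2) + cos φ₁ · cos φ₂ · sin²(Δλ/2) = 0.444109.
c = 2·atan2(√a, √(1−a)) = 1.45878 rad → d = 6371·c ≈ 9293.88 km ≈ 5018.30 nmi.

5018 nmi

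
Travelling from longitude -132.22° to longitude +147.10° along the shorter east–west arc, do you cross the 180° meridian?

Yes

Naïve |147.10 − -132.22| = 279.32° > 180°, so the shorter arc goes the other way round — across 180°.
Signed shortest Δλ = ((147.10 − -132.22 + 180) mod 360) − 180 = -80.68°.
Going west by 80.68° from -132.22° passes through 180° before reaching +147.10°.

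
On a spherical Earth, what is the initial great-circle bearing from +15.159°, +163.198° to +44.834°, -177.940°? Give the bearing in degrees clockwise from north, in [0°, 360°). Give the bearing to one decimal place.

24.4°

Δλ = -177.940 − 163.198 = -341.138°; wrapped into (−180°, 180°]: 18.862°.
θ = atan2( sin Δλ · cos φ₂ , cos φ₁ · sin φ₂ − sin φ₁ · cos φ₂ · cos Δλ )
  = atan2(0.22926, 0.50504) = 24.416° → normalised to [0°, 360°): 24.416°.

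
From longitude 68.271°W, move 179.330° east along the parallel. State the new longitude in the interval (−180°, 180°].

111.059°E

Start at -68.271°; shift +179.330° → +111.059°.
+111.059° already lies in (−180°, 180°].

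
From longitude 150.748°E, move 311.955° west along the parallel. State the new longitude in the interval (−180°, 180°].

161.207°W

Start at +150.748°; shift −311.955° → -161.207°.
-161.207° already lies in (−180°, 180°].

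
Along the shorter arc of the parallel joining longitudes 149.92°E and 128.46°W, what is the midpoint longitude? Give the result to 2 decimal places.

169.27°W

Signed shortest Δλ from +149.92° to -128.46° is +81.62°.
Midpoint longitude = +149.92° + (+81.62°)/2 = +149.92° + 40.81° = +190.73°.
Normalise into (−180°, 180°]: -169.27°.
(The naïve average (+149.92 + -128.46)/2 = 10.73° is on the wrong side of the globe.)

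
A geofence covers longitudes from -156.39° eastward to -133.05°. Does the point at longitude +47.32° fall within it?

No

Band width going east from -156.39° to -133.05°: ((-133.05 − -156.39) mod 360) = 23.34°.
Offset of +47.32° east of the west edge: ((47.32 − -156.39) mod 360) = 203.71°.
203.71° > 23.34° ⇒ outside.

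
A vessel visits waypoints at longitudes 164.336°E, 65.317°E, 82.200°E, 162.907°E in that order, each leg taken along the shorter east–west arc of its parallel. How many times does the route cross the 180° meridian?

0

Leg 1: +164.336° → +65.317°, shortest Δλ = -99.019° (west) — does not cross 180°.
Leg 2: +65.317° → +82.200°, shortest Δλ = 16.883° (east) — does not cross 180°.
Leg 3: +82.200° → +162.907°, shortest Δλ = 80.707° (east) — does not cross 180°.
Total crossings: 0.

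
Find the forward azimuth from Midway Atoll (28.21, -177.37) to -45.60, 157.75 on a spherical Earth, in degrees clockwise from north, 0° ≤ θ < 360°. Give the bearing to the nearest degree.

Δλ = 157.75 − -177.37 = 335.12°; wrapped into (−180°, 180°]: -24.88°.
θ = atan2( sin Δλ · cos φ₂ , cos φ₁ · sin φ₂ − sin φ₁ · cos φ₂ · cos Δλ )
  = atan2(-0.29436, -0.92965) = -162.430° → normalised to [0°, 360°): 197.570°.

198°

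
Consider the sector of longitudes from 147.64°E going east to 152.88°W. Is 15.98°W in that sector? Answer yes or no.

No

Band width going east from +147.64° to -152.88°: ((-152.88 − 147.64) mod 360) = 59.48°.
Offset of -15.98° east of the west edge: ((-15.98 − 147.64) mod 360) = 196.38°.
196.38° > 59.48° ⇒ outside.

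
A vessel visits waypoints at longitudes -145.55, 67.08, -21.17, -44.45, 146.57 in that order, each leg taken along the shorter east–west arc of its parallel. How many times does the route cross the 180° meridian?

Leg 1: -145.55° → +67.08°, shortest Δλ = -147.37° (west) — crosses 180°.
Leg 2: +67.08° → -21.17°, shortest Δλ = -88.25° (west) — does not cross 180°.
Leg 3: -21.17° → -44.45°, shortest Δλ = -23.28° (west) — does not cross 180°.
Leg 4: -44.45° → +146.57°, shortest Δλ = -168.98° (west) — crosses 180°.
Total crossings: 2.

2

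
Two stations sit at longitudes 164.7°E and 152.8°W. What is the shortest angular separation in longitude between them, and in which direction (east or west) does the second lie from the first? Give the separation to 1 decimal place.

42.5° east

Raw difference: -152.8 − 164.7 = -317.5°.
Normalise into (−180°, 180°]: -317.5° + 360° = 42.5°.
Positive ⇒ the second point lies to the east; separation 42.5°.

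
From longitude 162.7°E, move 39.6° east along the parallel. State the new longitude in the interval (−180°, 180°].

157.7°W

Start at +162.7°; shift +39.6° → +202.3°.
+202.3° lies outside (−180°, 180°]; subtract 360° → -157.7°.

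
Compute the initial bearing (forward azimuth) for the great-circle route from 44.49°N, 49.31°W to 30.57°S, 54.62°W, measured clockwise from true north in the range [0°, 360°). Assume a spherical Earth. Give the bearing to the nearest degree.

Δλ = -54.62 − -49.31 = -5.31°.
θ = atan2( sin Δλ · cos φ₂ , cos φ₁ · sin φ₂ − sin φ₁ · cos φ₂ · cos Δλ )
  = atan2(-0.07968, -0.96361) = -175.273° → normalised to [0°, 360°): 184.727°.

185°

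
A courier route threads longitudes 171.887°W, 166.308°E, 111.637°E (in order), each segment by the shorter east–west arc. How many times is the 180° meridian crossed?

Leg 1: -171.887° → +166.308°, shortest Δλ = -21.805° (west) — crosses 180°.
Leg 2: +166.308° → +111.637°, shortest Δλ = -54.671° (west) — does not cross 180°.
Total crossings: 1.

1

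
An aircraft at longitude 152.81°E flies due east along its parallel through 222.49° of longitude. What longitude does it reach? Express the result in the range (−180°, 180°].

Start at +152.81°; shift +222.49° → +375.30°.
+375.30° lies outside (−180°, 180°]; subtract 360° → +15.30°.

15.30°E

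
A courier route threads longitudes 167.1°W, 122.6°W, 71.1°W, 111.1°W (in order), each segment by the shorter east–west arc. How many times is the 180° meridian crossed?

0

Leg 1: -167.1° → -122.6°, shortest Δλ = 44.5° (east) — does not cross 180°.
Leg 2: -122.6° → -71.1°, shortest Δλ = 51.5° (east) — does not cross 180°.
Leg 3: -71.1° → -111.1°, shortest Δλ = -40.0° (west) — does not cross 180°.
Total crossings: 0.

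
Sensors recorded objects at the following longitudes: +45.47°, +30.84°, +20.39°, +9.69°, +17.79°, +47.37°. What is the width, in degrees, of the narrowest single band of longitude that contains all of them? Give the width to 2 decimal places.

Sort the longitudes: +9.69°, +17.79°, +20.39°, +30.84°, +45.47°, +47.37°.
Eastward gaps between consecutive values (wrapping around): 8.10°, 2.60°, 10.45°, 14.63°, 1.90°, 322.32°.
Largest gap = 322.32° ⇒ minimal covering band is its complement: 360° − 322.32° = 37.68°.
Band runs from +9.69° eastward to +47.37°.

37.68°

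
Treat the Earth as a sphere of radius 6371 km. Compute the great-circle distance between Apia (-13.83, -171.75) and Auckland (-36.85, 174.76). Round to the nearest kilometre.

2889 km

Δλ = 174.76 − -171.75 = 346.51°; wrapped into (−180°, 180°]: -13.49°.
Δφ = -36.85 − -13.83 = -23.02°.
a = sin²(Δφ/2) + cos φ₁ · cos φ₂ · sin²(Δλ/2) = 0.050534.
c = 2·atan2(√a, √(1−a)) = 0.45347 rad → d = 6371·c ≈ 2889.07 km.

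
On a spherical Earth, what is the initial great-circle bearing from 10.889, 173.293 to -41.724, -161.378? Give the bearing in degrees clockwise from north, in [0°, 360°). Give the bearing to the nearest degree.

Δλ = -161.378 − 173.293 = -334.671°; wrapped into (−180°, 180°]: 25.329°.
θ = atan2( sin Δλ · cos φ₂ , cos φ₁ · sin φ₂ − sin φ₁ · cos φ₂ · cos Δλ )
  = atan2(0.31930, -0.78100) = 157.763° → normalised to [0°, 360°): 157.763°.

158°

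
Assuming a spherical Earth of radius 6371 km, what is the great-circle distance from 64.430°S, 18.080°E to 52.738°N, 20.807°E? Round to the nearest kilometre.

13031 km

Δλ = 20.807 − 18.080 = 2.727°.
Δφ = 52.738 − -64.430 = 117.168°.
a = sin²(Δφ/2) + cos φ₁ · cos φ₂ · sin²(Δλ/2) = 0.728449.
c = 2·atan2(√a, √(1−a)) = 2.04530 rad → d = 6371·c ≈ 13030.61 km.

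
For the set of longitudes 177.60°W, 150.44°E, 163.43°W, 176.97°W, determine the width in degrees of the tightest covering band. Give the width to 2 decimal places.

Sort the longitudes: -177.60°, -176.97°, -163.43°, +150.44°.
Eastward gaps between consecutive values (wrapping around): 0.63°, 13.54°, 313.87°, 31.96°.
Largest gap = 313.87° ⇒ minimal covering band is its complement: 360° − 313.87° = 46.13°.
Band runs from +150.44° eastward to -163.43°, crossing the antimeridian.

46.13°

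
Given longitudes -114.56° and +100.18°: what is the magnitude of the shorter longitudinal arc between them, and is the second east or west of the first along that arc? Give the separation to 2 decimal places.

Raw difference: 100.18 − -114.56 = 214.74°.
Normalise into (−180°, 180°]: 214.74° − 360° = -145.26°.
Negative ⇒ the second point lies to the west; separation 145.26°.

145.26° west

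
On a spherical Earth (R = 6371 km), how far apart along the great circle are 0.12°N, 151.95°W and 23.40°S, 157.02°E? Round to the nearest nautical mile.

3291 nmi

Δλ = 157.02 − -151.95 = 308.97°; wrapped into (−180°, 180°]: -51.03°.
Δφ = -23.40 − 0.12 = -23.52°.
a = sin²(Δφ/2) + cos φ₁ · cos φ₂ · sin²(Δλ/2) = 0.211822.
c = 2·atan2(√a, √(1−a)) = 0.95653 rad → d = 6371·c ≈ 6094.08 km ≈ 3290.54 nmi.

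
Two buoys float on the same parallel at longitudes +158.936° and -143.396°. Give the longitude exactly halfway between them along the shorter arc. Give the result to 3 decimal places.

-172.230°

Signed shortest Δλ from +158.936° to -143.396° is +57.668°.
Midpoint longitude = +158.936° + (+57.668°)/2 = +158.936° + 28.834° = +187.770°.
Normalise into (−180°, 180°]: -172.230°.
(The naïve average (+158.936 + -143.396)/2 = 7.77° is on the wrong side of the globe.)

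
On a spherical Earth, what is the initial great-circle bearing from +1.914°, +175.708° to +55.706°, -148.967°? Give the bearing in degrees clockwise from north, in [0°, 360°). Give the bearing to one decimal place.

21.9°

Δλ = -148.967 − 175.708 = -324.675°; wrapped into (−180°, 180°]: 35.325°.
θ = atan2( sin Δλ · cos φ₂ , cos φ₁ · sin φ₂ − sin φ₁ · cos φ₂ · cos Δλ )
  = atan2(0.32579, 0.81034) = 21.902° → normalised to [0°, 360°): 21.902°.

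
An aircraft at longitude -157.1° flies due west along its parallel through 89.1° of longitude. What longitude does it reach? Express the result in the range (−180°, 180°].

+113.8°

Start at -157.1°; shift −89.1° → -246.2°.
-246.2° lies outside (−180°, 180°]; add 360° → +113.8°.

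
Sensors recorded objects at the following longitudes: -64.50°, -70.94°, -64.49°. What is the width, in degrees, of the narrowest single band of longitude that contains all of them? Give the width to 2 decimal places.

Sort the longitudes: -70.94°, -64.50°, -64.49°.
Eastward gaps between consecutive values (wrapping around): 6.44°, 0.01°, 353.55°.
Largest gap = 353.55° ⇒ minimal covering band is its complement: 360° − 353.55° = 6.45°.
Band runs from -70.94° eastward to -64.49°.

6.45°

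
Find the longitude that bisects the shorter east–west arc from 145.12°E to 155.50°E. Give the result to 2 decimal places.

Signed shortest Δλ from +145.12° to +155.50° is +10.38°.
Midpoint longitude = +145.12° + (+10.38°)/2 = +145.12° + 5.19° = +150.31°.

150.31°E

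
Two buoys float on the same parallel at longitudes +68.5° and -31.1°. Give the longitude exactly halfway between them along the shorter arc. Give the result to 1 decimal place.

Signed shortest Δλ from +68.5° to -31.1° is -99.6°.
Midpoint longitude = +68.5° + (-99.6°)/2 = +68.5° − 49.8° = +18.7°.

+18.7°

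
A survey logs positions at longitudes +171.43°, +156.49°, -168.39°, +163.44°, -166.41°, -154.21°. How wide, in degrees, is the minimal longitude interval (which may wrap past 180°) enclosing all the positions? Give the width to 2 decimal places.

Sort the longitudes: -168.39°, -166.41°, -154.21°, +156.49°, +163.44°, +171.43°.
Eastward gaps between consecutive values (wrapping around): 1.98°, 12.20°, 310.70°, 6.95°, 7.99°, 20.18°.
Largest gap = 310.70° ⇒ minimal covering band is its complement: 360° − 310.70° = 49.30°.
Band runs from +156.49° eastward to -154.21°, crossing the antimeridian.

49.30°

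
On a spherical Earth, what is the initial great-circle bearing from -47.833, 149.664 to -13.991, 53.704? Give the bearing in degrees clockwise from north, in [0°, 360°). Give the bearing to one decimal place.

Δλ = 53.704 − 149.664 = -95.960°.
θ = atan2( sin Δλ · cos φ₂ , cos φ₁ · sin φ₂ − sin φ₁ · cos φ₂ · cos Δλ )
  = atan2(-0.96509, -0.23698) = -103.796° → normalised to [0°, 360°): 256.204°.

256.2°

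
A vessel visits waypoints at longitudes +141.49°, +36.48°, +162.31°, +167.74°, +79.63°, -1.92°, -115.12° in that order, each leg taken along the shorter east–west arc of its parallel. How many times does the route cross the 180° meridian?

Leg 1: +141.49° → +36.48°, shortest Δλ = -105.01° (west) — does not cross 180°.
Leg 2: +36.48° → +162.31°, shortest Δλ = 125.83° (east) — does not cross 180°.
Leg 3: +162.31° → +167.74°, shortest Δλ = 5.43° (east) — does not cross 180°.
Leg 4: +167.74° → +79.63°, shortest Δλ = -88.11° (west) — does not cross 180°.
Leg 5: +79.63° → -1.92°, shortest Δλ = -81.55° (west) — does not cross 180°.
Leg 6: -1.92° → -115.12°, shortest Δλ = -113.2° (west) — does not cross 180°.
Total crossings: 0.

0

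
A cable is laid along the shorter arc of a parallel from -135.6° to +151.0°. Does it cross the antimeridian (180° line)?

Yes

Naïve |151.0 − -135.6| = 286.6° > 180°, so the shorter arc goes the other way round — across 180°.
Signed shortest Δλ = ((151.0 − -135.6 + 180) mod 360) − 180 = -73.4°.
Going west by 73.4° from -135.6° passes through 180° before reaching +151.0°.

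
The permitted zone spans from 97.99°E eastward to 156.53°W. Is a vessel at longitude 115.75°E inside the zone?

Yes

Band width going east from +97.99° to -156.53°: ((-156.53 − 97.99) mod 360) = 105.48°.
Offset of +115.75° east of the west edge: ((115.75 − 97.99) mod 360) = 17.76°.
17.76° ≤ 105.48° ⇒ inside.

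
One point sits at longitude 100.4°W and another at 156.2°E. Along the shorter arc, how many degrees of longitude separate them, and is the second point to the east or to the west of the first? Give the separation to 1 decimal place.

103.4° west

Raw difference: 156.2 − -100.4 = 256.6°.
Normalise into (−180°, 180°]: 256.6° − 360° = -103.4°.
Negative ⇒ the second point lies to the west; separation 103.4°.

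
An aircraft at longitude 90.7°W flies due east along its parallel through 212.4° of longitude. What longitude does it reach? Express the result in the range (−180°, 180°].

121.7°E

Start at -90.7°; shift +212.4° → +121.7°.
+121.7° already lies in (−180°, 180°].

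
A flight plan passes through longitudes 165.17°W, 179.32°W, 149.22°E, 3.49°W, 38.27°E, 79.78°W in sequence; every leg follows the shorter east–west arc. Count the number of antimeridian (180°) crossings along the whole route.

1

Leg 1: -165.17° → -179.32°, shortest Δλ = -14.15° (west) — does not cross 180°.
Leg 2: -179.32° → +149.22°, shortest Δλ = -31.46° (west) — crosses 180°.
Leg 3: +149.22° → -3.49°, shortest Δλ = -152.71° (west) — does not cross 180°.
Leg 4: -3.49° → +38.27°, shortest Δλ = 41.76° (east) — does not cross 180°.
Leg 5: +38.27° → -79.78°, shortest Δλ = -118.05° (west) — does not cross 180°.
Total crossings: 1.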